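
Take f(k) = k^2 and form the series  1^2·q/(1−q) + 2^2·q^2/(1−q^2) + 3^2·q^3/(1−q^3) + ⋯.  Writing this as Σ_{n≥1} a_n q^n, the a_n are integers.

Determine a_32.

n=32: 1·32 2·16 4·8 8·4 16·2 32·1  f→[1+4+16+64+256+1024]=1365

a_32 = 1365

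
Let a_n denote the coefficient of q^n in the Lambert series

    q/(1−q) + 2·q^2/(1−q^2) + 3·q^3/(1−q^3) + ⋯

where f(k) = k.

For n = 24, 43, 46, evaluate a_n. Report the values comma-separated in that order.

60, 44, 72

q^24  k|24↦f(k): 1:1 2:2 3:3 4:4 6:6 8:8 12:12 24:24  a_24=60
[q^43] f(43)=43,f(1)=1 ⇒ 44
q^46  k|46↦f(k): 46:46 23:23 2:2 1:1  a_46=72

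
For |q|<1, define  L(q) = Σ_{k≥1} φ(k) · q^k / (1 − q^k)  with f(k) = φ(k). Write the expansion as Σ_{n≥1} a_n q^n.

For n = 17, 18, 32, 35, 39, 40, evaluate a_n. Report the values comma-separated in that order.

n=17: 17·1 1·17  φ→[16+1]=17
q^18  k|18↦φ(k): 1:1 2:1 3:2 6:2 9:6 18:6  a_18=18
q^32  k|32↦φ(k): 1:1 2:1 4:2 8:4 16:8 32:16  a_32=32
n=35: 35·1 7·5 5·7 1·35  φ→[24+6+4+1]=35
q^39  k|39↦φ(k): 39:24 13:12 3:2 1:1  a_39=39
n=40: 1·40 2·20 4·10 5·8 8·5 10·4 20·2 40·1  φ→[1+1+2+4+4+4+8+16]=40

17, 18, 32, 35, 39, 40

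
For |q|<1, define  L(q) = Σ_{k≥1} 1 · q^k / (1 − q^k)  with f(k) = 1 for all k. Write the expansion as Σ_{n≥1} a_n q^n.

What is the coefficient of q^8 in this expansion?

a_8 = 4

n=8: 8·1 4·2 2·4 1·8  f→[1+1+1+1]=4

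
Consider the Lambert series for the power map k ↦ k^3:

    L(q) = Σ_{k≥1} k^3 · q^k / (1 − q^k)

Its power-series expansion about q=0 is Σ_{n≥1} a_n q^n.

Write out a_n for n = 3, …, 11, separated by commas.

28, 73, 126, 252, 344, 585, 757, 1134, 1332

d|3:{1,3}  Σf=1+27=28
q^4  k|4↦f(k): 4:64 2:8 1:1  a_4=73
d|5:{5,1}  Σf=125+1=126
d|6:{1,2,3,6}  Σf=1+8+27+216=252
n=7: 1·7 7·1  f→[1+343]=344
d|8:{1,2,4,8}  Σf=1+8+64+512=585
q^9  k|9↦f(k): 9:729 3:27 1:1  a_9=757
[q^10] f(1)=1,f(2)=8,f(5)=125,f(10)=1000 ⇒ 1134
n=11: 1·11 11·1  f→[1+1331]=1332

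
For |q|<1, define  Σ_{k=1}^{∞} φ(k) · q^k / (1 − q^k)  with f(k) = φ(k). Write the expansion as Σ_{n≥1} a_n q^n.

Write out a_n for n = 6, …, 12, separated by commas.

q^6  k|6↦φ(k): 6:2 3:2 2:1 1:1  a_6=6
n=7: 1·7 7·1  φ→[1+6]=7
n=8: 8·1 4·2 2·4 1·8  φ→[4+2+1+1]=8
[q^9] φ(9)=6,φ(3)=2,φ(1)=1 ⇒ 9
q^10  k|10↦φ(k): 1:1 2:1 5:4 10:4  a_10=10
n=11: 1·11 11·1  φ→[1+10]=11
n=12: 12·1 6·2 4·3 3·4 2·6 1·12  φ→[4+2+2+2+1+1]=12

6, 7, 8, 9, 10, 11, 12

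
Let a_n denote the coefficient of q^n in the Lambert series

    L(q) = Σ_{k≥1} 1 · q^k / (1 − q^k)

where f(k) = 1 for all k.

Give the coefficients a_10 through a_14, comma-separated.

4, 2, 6, 2, 4

d|10:{10,5,2,1}  Σf=1+1+1+1=4
d|11:{1,11}  Σf=1+1=2
q^12  k|12↦f(k): 12:1 6:1 4:1 3:1 2:1 1:1  a_12=6
d|13:{1,13}  Σf=1+1=2
[q^14] f(14)=1,f(7)=1,f(2)=1,f(1)=1 ⇒ 4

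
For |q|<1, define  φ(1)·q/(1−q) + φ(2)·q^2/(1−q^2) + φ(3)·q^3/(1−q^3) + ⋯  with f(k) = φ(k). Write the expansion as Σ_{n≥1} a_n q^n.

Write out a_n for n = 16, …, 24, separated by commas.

n=16: 16·1 8·2 4·4 2·8 1·16  φ→[8+4+2+1+1]=16
q^17  k|17↦φ(k): 17:16 1:1  a_17=17
[q^18] φ(1)=1,φ(2)=1,φ(3)=2,φ(6)=2,φ(9)=6,φ(18)=6 ⇒ 18
d|19:{19,1}  Σφ=18+1=19
[q^20] φ(20)=8,φ(10)=4,φ(5)=4,φ(4)=2,φ(2)=1,φ(1)=1 ⇒ 20
q^21  k|21↦φ(k): 21:12 7:6 3:2 1:1  a_21=21
[q^22] φ(22)=10,φ(11)=10,φ(2)=1,φ(1)=1 ⇒ 22
d|23:{1,23}  Σφ=1+22=23
[q^24] φ(1)=1,φ(2)=1,φ(3)=2,φ(4)=2,φ(6)=2,φ(8)=4,φ(12)=4,φ(24)=8 ⇒ 24

16, 17, 18, 19, 20, 21, 22, 23, 24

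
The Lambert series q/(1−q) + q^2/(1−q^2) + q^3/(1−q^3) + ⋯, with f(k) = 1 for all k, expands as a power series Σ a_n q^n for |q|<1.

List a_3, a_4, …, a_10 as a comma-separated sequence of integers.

2, 3, 2, 4, 2, 4, 3, 4

n=3: 1·3 3·1  f→[1+1]=2
n=4: 1·4 2·2 4·1  f→[1+1+1]=3
[q^5] f(5)=1,f(1)=1 ⇒ 2
d|6:{6,3,2,1}  Σf=1+1+1+1=4
q^7  k|7↦f(k): 7:1 1:1  a_7=2
n=8: 8·1 4·2 2·4 1·8  f→[1+1+1+1]=4
n=9: 9·1 3·3 1·9  f→[1+1+1]=3
[q^10] f(10)=1,f(5)=1,f(2)=1,f(1)=1 ⇒ 4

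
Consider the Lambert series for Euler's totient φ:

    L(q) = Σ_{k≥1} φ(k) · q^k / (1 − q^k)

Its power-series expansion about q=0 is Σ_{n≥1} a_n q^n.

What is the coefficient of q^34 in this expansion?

n=34: 1·34 2·17 17·2 34·1  φ→[1+1+16+16]=34

a_34 = 34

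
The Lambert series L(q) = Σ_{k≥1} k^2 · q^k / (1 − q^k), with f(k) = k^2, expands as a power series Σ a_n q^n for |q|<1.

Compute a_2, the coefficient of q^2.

[q^2] f(2)=4,f(1)=1 ⇒ 5

a_2 = 5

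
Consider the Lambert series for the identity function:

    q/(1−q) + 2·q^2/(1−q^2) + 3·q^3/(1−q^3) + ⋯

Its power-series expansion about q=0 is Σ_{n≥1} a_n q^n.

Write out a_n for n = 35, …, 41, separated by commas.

48, 91, 38, 60, 56, 90, 42

[q^35] f(1)=1,f(5)=5,f(7)=7,f(35)=35 ⇒ 48
q^36  k|36↦f(k): 1:1 2:2 3:3 4:4 6:6 9:9 12:12 18:18 36:36  a_36=91
n=37: 1·37 37·1  f→[1+37]=38
d|38:{1,2,19,38}  Σf=1+2+19+38=60
d|39:{39,13,3,1}  Σf=39+13+3+1=56
q^40  k|40↦f(k): 40:40 20:20 10:10 8:8 5:5 4:4 2:2 1:1  a_40=90
n=41: 41·1 1·41  f→[41+1]=42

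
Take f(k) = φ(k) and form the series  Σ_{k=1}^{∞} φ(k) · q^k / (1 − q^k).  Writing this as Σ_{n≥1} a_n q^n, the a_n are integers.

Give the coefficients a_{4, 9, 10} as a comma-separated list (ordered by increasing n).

n=4: 4·1 2·2 1·4  φ→[2+1+1]=4
q^9  k|9↦φ(k): 1:1 3:2 9:6  a_9=9
[q^10] φ(10)=4,φ(5)=4,φ(2)=1,φ(1)=1 ⇒ 10

4, 9, 10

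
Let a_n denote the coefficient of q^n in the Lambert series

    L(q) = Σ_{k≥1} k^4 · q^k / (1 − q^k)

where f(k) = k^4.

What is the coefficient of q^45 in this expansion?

[q^45] f(1)=1,f(3)=81,f(5)=625,f(9)=6561,f(15)=50625,f(45)=4100625 ⇒ 4158518

a_45 = 4158518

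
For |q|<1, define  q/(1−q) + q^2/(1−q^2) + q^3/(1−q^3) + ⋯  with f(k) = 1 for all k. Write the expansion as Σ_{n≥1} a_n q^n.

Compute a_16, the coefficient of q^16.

[q^16] f(1)=1,f(2)=1,f(4)=1,f(8)=1,f(16)=1 ⇒ 5

a_16 = 5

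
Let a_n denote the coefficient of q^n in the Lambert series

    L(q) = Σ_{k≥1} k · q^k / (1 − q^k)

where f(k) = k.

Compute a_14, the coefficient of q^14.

a_14 = 24

n=14: 14·1 7·2 2·7 1·14  f→[14+7+2+1]=24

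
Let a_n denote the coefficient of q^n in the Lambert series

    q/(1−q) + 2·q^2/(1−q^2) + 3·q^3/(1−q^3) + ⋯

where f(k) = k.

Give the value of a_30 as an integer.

a_30 = 72

n=30: 1·30 2·15 3·10 5·6 6·5 10·3 15·2 30·1  f→[1+2+3+5+6+10+15+30]=72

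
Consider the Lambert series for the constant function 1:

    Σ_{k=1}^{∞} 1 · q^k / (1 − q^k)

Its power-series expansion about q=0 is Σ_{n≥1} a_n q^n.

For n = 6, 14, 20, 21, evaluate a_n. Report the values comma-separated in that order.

4, 4, 6, 4

[q^6] f(6)=1,f(3)=1,f(2)=1,f(1)=1 ⇒ 4
n=14: 14·1 7·2 2·7 1·14  f→[1+1+1+1]=4
n=20: 1·20 2·10 4·5 5·4 10·2 20·1  f→[1+1+1+1+1+1]=6
[q^21] f(21)=1,f(7)=1,f(3)=1,f(1)=1 ⇒ 4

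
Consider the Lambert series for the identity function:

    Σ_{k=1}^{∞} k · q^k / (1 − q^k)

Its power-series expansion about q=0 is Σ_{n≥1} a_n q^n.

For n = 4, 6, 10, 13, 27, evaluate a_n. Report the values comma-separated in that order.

q^4  k|4↦f(k): 4:4 2:2 1:1  a_4=7
[q^6] f(1)=1,f(2)=2,f(3)=3,f(6)=6 ⇒ 12
n=10: 10·1 5·2 2·5 1·10  f→[10+5+2+1]=18
q^13  k|13↦f(k): 1:1 13:13  a_13=14
d|27:{1,3,9,27}  Σf=1+3+9+27=40

7, 12, 18, 14, 40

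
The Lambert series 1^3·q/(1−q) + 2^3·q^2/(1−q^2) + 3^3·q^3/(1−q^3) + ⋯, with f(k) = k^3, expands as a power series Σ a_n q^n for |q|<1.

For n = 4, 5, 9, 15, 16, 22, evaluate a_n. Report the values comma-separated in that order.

d|4:{1,2,4}  Σf=1+8+64=73
d|5:{5,1}  Σf=125+1=126
n=9: 1·9 3·3 9·1  f→[1+27+729]=757
n=15: 1·15 3·5 5·3 15·1  f→[1+27+125+3375]=3528
d|16:{1,2,4,8,16}  Σf=1+8+64+512+4096=4681
q^22  k|22↦f(k): 22:10648 11:1331 2:8 1:1  a_22=11988

73, 126, 757, 3528, 4681, 11988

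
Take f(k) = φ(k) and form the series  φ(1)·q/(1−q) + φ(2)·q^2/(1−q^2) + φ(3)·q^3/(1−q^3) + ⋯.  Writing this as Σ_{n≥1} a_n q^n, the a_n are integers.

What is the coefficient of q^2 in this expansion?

[q^2] φ(1)=1,φ(2)=1 ⇒ 2

a_2 = 2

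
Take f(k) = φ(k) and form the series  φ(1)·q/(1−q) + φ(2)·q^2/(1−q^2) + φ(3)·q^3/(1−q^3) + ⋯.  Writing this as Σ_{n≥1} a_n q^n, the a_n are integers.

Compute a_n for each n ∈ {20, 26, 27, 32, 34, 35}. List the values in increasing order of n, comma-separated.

n=20: 1·20 2·10 4·5 5·4 10·2 20·1  φ→[1+1+2+4+4+8]=20
[q^26] φ(1)=1,φ(2)=1,φ(13)=12,φ(26)=12 ⇒ 26
q^27  k|27↦φ(k): 1:1 3:2 9:6 27:18  a_27=27
[q^32] φ(32)=16,φ(16)=8,φ(8)=4,φ(4)=2,φ(2)=1,φ(1)=1 ⇒ 32
q^34  k|34↦φ(k): 34:16 17:16 2:1 1:1  a_34=34
[q^35] φ(1)=1,φ(5)=4,φ(7)=6,φ(35)=24 ⇒ 35

20, 26, 27, 32, 34, 35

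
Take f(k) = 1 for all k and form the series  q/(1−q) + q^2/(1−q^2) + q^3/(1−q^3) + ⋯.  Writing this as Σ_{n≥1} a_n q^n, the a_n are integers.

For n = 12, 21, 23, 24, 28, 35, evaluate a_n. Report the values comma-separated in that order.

6, 4, 2, 8, 6, 4

n=12: 12·1 6·2 4·3 3·4 2·6 1·12  f→[1+1+1+1+1+1]=6
[q^21] f(1)=1,f(3)=1,f(7)=1,f(21)=1 ⇒ 4
[q^23] f(23)=1,f(1)=1 ⇒ 2
q^24  k|24↦f(k): 1:1 2:1 3:1 4:1 6:1 8:1 12:1 24:1  a_24=8
[q^28] f(1)=1,f(2)=1,f(4)=1,f(7)=1,f(14)=1,f(28)=1 ⇒ 6
d|35:{1,5,7,35}  Σf=1+1+1+1=4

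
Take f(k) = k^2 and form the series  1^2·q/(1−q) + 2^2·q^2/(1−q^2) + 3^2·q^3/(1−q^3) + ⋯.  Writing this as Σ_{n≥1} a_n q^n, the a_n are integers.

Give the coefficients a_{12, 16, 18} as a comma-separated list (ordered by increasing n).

d|12:{1,2,3,4,6,12}  Σf=1+4+9+16+36+144=210
n=16: 1·16 2·8 4·4 8·2 16·1  f→[1+4+16+64+256]=341
n=18: 18·1 9·2 6·3 3·6 2·9 1·18  f→[324+81+36+9+4+1]=455

210, 341, 455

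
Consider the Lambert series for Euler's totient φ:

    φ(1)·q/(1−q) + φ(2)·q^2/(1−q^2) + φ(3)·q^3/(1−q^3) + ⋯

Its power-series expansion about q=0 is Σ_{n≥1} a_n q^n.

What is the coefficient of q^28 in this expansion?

n=28: 28·1 14·2 7·4 4·7 2·14 1·28  φ→[12+6+6+2+1+1]=28

a_28 = 28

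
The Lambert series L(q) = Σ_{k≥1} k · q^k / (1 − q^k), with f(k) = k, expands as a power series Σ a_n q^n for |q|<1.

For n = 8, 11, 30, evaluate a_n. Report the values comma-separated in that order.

q^8  k|8↦f(k): 8:8 4:4 2:2 1:1  a_8=15
d|11:{1,11}  Σf=1+11=12
d|30:{30,15,10,6,5,3,2,1}  Σf=30+15+10+6+5+3+2+1=72

15, 12, 72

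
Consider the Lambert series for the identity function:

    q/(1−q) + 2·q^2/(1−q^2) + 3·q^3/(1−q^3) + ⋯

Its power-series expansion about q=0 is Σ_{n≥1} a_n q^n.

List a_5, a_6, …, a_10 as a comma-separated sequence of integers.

6, 12, 8, 15, 13, 18

[q^5] f(1)=1,f(5)=5 ⇒ 6
n=6: 6·1 3·2 2·3 1·6  f→[6+3+2+1]=12
d|7:{1,7}  Σf=1+7=8
d|8:{1,2,4,8}  Σf=1+2+4+8=15
[q^9] f(1)=1,f(3)=3,f(9)=9 ⇒ 13
d|10:{1,2,5,10}  Σf=1+2+5+10=18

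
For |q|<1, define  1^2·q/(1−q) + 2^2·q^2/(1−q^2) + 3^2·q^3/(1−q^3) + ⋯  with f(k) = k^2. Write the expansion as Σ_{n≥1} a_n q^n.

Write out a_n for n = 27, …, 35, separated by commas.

q^27  k|27↦f(k): 1:1 3:9 9:81 27:729  a_27=820
n=28: 28·1 14·2 7·4 4·7 2·14 1·28  f→[784+196+49+16+4+1]=1050
n=29: 29·1 1·29  f→[841+1]=842
d|30:{30,15,10,6,5,3,2,1}  Σf=900+225+100+36+25+9+4+1=1300
[q^31] f(1)=1,f(31)=961 ⇒ 962
n=32: 32·1 16·2 8·4 4·8 2·16 1·32  f→[1024+256+64+16+4+1]=1365
q^33  k|33↦f(k): 1:1 3:9 11:121 33:1089  a_33=1220
[q^34] f(1)=1,f(2)=4,f(17)=289,f(34)=1156 ⇒ 1450
q^35  k|35↦f(k): 35:1225 7:49 5:25 1:1  a_35=1300

820, 1050, 842, 1300, 962, 1365, 1220, 1450, 1300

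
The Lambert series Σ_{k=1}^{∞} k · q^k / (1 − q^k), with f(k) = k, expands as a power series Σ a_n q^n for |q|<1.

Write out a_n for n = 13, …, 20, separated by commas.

14, 24, 24, 31, 18, 39, 20, 42

[q^13] f(13)=13,f(1)=1 ⇒ 14
d|14:{14,7,2,1}  Σf=14+7+2+1=24
n=15: 1·15 3·5 5·3 15·1  f→[1+3+5+15]=24
d|16:{1,2,4,8,16}  Σf=1+2+4+8+16=31
[q^17] f(1)=1,f(17)=17 ⇒ 18
q^18  k|18↦f(k): 1:1 2:2 3:3 6:6 9:9 18:18  a_18=39
[q^19] f(19)=19,f(1)=1 ⇒ 20
d|20:{20,10,5,4,2,1}  Σf=20+10+5+4+2+1=42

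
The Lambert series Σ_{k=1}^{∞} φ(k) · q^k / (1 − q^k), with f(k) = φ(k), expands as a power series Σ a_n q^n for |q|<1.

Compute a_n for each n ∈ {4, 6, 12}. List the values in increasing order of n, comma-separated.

[q^4] φ(4)=2,φ(2)=1,φ(1)=1 ⇒ 4
q^6  k|6↦φ(k): 1:1 2:1 3:2 6:2  a_6=6
d|12:{1,2,3,4,6,12}  Σφ=1+1+2+2+2+4=12

4, 6, 12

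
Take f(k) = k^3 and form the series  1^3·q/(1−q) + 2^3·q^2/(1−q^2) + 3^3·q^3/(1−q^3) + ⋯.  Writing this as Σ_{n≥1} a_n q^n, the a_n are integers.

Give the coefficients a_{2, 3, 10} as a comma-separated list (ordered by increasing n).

9, 28, 1134

q^2  k|2↦f(k): 2:8 1:1  a_2=9
[q^3] f(1)=1,f(3)=27 ⇒ 28
q^10  k|10↦f(k): 1:1 2:8 5:125 10:1000  a_10=1134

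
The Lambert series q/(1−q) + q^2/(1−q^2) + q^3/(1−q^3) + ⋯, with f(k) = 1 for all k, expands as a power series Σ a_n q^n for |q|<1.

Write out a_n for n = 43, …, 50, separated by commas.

[q^43] f(1)=1,f(43)=1 ⇒ 2
[q^44] f(44)=1,f(22)=1,f(11)=1,f(4)=1,f(2)=1,f(1)=1 ⇒ 6
q^45  k|45↦f(k): 45:1 15:1 9:1 5:1 3:1 1:1  a_45=6
[q^46] f(1)=1,f(2)=1,f(23)=1,f(46)=1 ⇒ 4
n=47: 1·47 47·1  f→[1+1]=2
n=48: 48·1 24·2 16·3 12·4 8·6 6·8 4·12 3·16 2·24 1·48  f→[1+1+1+1+1+1+1+1+1+1]=10
d|49:{49,7,1}  Σf=1+1+1=3
n=50: 1·50 2·25 5·10 10·5 25·2 50·1  f→[1+1+1+1+1+1]=6

2, 6, 6, 4, 2, 10, 3, 6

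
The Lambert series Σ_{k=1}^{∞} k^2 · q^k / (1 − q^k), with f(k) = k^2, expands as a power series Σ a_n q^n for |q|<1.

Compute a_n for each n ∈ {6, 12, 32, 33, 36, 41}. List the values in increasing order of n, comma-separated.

q^6  k|6↦f(k): 6:36 3:9 2:4 1:1  a_6=50
[q^12] f(12)=144,f(6)=36,f(4)=16,f(3)=9,f(2)=4,f(1)=1 ⇒ 210
q^32  k|32↦f(k): 1:1 2:4 4:16 8:64 16:256 32:1024  a_32=1365
d|33:{33,11,3,1}  Σf=1089+121+9+1=1220
[q^36] f(1)=1,f(2)=4,f(3)=9,f(4)=16,f(6)=36,f(9)=81,f(12)=144,f(18)=324,f(36)=1296 ⇒ 1911
q^41  k|41↦f(k): 1:1 41:1681  a_41=1682

50, 210, 1365, 1220, 1911, 1682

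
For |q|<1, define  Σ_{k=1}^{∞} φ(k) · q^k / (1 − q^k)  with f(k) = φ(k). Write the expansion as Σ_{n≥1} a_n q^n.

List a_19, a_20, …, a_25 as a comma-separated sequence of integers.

[q^19] φ(19)=18,φ(1)=1 ⇒ 19
d|20:{20,10,5,4,2,1}  Σφ=8+4+4+2+1+1=20
n=21: 1·21 3·7 7·3 21·1  φ→[1+2+6+12]=21
d|22:{1,2,11,22}  Σφ=1+1+10+10=22
n=23: 1·23 23·1  φ→[1+22]=23
d|24:{1,2,3,4,6,8,12,24}  Σφ=1+1+2+2+2+4+4+8=24
n=25: 1·25 5·5 25·1  φ→[1+4+20]=25

19, 20, 21, 22, 23, 24, 25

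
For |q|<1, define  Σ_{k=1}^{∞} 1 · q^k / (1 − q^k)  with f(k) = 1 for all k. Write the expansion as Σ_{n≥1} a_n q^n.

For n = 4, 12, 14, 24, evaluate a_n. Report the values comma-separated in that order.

3, 6, 4, 8

n=4: 4·1 2·2 1·4  f→[1+1+1]=3
[q^12] f(1)=1,f(2)=1,f(3)=1,f(4)=1,f(6)=1,f(12)=1 ⇒ 6
d|14:{1,2,7,14}  Σf=1+1+1+1=4
[q^24] f(1)=1,f(2)=1,f(3)=1,f(4)=1,f(6)=1,f(8)=1,f(12)=1,f(24)=1 ⇒ 8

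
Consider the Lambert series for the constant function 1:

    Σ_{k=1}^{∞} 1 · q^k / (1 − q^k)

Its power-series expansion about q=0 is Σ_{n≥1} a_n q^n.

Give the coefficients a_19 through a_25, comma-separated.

2, 6, 4, 4, 2, 8, 3

n=19: 19·1 1·19  f→[1+1]=2
[q^20] f(1)=1,f(2)=1,f(4)=1,f(5)=1,f(10)=1,f(20)=1 ⇒ 6
d|21:{21,7,3,1}  Σf=1+1+1+1=4
q^22  k|22↦f(k): 22:1 11:1 2:1 1:1  a_22=4
d|23:{23,1}  Σf=1+1=2
q^24  k|24↦f(k): 24:1 12:1 8:1 6:1 4:1 3:1 2:1 1:1  a_24=8
d|25:{25,5,1}  Σf=1+1+1=3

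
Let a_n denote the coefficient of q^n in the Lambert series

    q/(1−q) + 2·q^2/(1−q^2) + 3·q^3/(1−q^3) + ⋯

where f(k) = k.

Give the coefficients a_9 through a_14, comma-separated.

n=9: 1·9 3·3 9·1  f→[1+3+9]=13
q^10  k|10↦f(k): 1:1 2:2 5:5 10:10  a_10=18
q^11  k|11↦f(k): 11:11 1:1  a_11=12
q^12  k|12↦f(k): 12:12 6:6 4:4 3:3 2:2 1:1  a_12=28
n=13: 13·1 1·13  f→[13+1]=14
d|14:{1,2,7,14}  Σf=1+2+7+14=24

13, 18, 12, 28, 14, 24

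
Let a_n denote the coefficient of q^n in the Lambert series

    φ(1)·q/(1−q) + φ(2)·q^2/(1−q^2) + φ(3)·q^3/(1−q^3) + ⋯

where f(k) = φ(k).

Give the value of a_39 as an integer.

n=39: 1·39 3·13 13·3 39·1  φ→[1+2+12+24]=39

a_39 = 39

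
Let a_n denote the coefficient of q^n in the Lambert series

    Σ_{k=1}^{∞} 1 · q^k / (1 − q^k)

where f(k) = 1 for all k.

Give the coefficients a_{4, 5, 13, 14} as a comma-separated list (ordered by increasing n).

n=4: 4·1 2·2 1·4  f→[1+1+1]=3
q^5  k|5↦f(k): 5:1 1:1  a_5=2
n=13: 1·13 13·1  f→[1+1]=2
q^14  k|14↦f(k): 14:1 7:1 2:1 1:1  a_14=4

3, 2, 2, 4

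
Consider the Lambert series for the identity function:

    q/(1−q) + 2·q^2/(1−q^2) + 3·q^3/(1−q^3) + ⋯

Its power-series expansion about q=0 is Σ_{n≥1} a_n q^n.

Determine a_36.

a_36 = 91

[q^36] f(36)=36,f(18)=18,f(12)=12,f(9)=9,f(6)=6,f(4)=4,f(3)=3,f(2)=2,f(1)=1 ⇒ 91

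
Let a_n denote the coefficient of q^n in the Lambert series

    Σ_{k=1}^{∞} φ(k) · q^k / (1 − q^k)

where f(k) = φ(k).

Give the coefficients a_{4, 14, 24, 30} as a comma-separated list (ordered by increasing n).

d|4:{4,2,1}  Σφ=2+1+1=4
[q^14] φ(14)=6,φ(7)=6,φ(2)=1,φ(1)=1 ⇒ 14
d|24:{24,12,8,6,4,3,2,1}  Σφ=8+4+4+2+2+2+1+1=24
[q^30] φ(30)=8,φ(15)=8,φ(10)=4,φ(6)=2,φ(5)=4,φ(3)=2,φ(2)=1,φ(1)=1 ⇒ 30

4, 14, 24, 30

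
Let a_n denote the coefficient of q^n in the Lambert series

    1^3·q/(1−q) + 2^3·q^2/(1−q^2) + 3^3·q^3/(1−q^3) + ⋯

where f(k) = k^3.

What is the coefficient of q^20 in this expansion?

a_20 = 9198

q^20  k|20↦f(k): 20:8000 10:1000 5:125 4:64 2:8 1:1  a_20=9198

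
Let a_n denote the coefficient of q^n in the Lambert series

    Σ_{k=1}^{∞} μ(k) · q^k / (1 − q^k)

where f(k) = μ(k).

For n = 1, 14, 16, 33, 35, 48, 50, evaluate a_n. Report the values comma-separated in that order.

1, 0, 0, 0, 0, 0, 0

[q^1] μ(1)=1 ⇒ 1
q^14  k|14↦μ(k): 1:1 2:-1 7:-1 14:1  a_14=0
q^16  k|16↦μ(k): 16:0 8:0 4:0 2:-1 1:1  a_16=0
[q^33] μ(33)=1,μ(11)=-1,μ(3)=-1,μ(1)=1 ⇒ 0
[q^35] μ(35)=1,μ(7)=-1,μ(5)=-1,μ(1)=1 ⇒ 0
d|48:{1,2,3,4,6,8,12,16,24,48}  Σμ=1+(-1)+(-1)+0+1+0+0+0+0+0=0
[q^50] μ(50)=0,μ(25)=0,μ(10)=1,μ(5)=-1,μ(2)=-1,μ(1)=1 ⇒ 0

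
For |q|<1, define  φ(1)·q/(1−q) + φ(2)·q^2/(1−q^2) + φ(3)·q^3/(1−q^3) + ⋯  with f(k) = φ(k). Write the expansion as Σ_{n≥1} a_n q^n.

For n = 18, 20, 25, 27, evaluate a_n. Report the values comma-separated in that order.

n=18: 18·1 9·2 6·3 3·6 2·9 1·18  φ→[6+6+2+2+1+1]=18
n=20: 1·20 2·10 4·5 5·4 10·2 20·1  φ→[1+1+2+4+4+8]=20
q^25  k|25↦φ(k): 25:20 5:4 1:1  a_25=25
d|27:{27,9,3,1}  Σφ=18+6+2+1=27

18, 20, 25, 27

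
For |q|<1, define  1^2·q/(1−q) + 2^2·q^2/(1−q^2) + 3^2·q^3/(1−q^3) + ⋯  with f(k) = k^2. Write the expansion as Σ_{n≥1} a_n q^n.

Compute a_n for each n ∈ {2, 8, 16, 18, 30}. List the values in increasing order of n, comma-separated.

n=2: 1·2 2·1  f→[1+4]=5
q^8  k|8↦f(k): 1:1 2:4 4:16 8:64  a_8=85
n=16: 16·1 8·2 4·4 2·8 1·16  f→[256+64+16+4+1]=341
d|18:{1,2,3,6,9,18}  Σf=1+4+9+36+81+324=455
q^30  k|30↦f(k): 1:1 2:4 3:9 5:25 6:36 10:100 15:225 30:900  a_30=1300

5, 85, 341, 455, 1300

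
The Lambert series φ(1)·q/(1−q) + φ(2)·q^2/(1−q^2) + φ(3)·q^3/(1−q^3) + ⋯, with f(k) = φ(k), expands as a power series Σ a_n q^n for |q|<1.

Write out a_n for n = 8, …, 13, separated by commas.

n=8: 1·8 2·4 4·2 8·1  φ→[1+1+2+4]=8
d|9:{1,3,9}  Σφ=1+2+6=9
d|10:{1,2,5,10}  Σφ=1+1+4+4=10
[q^11] φ(1)=1,φ(11)=10 ⇒ 11
[q^12] φ(1)=1,φ(2)=1,φ(3)=2,φ(4)=2,φ(6)=2,φ(12)=4 ⇒ 12
q^13  k|13↦φ(k): 13:12 1:1  a_13=13

8, 9, 10, 11, 12, 13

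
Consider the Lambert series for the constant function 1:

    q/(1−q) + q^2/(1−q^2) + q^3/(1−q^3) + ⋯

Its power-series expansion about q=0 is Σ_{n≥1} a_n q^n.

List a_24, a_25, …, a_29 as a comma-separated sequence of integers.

8, 3, 4, 4, 6, 2

d|24:{1,2,3,4,6,8,12,24}  Σf=1+1+1+1+1+1+1+1=8
[q^25] f(1)=1,f(5)=1,f(25)=1 ⇒ 3
d|26:{1,2,13,26}  Σf=1+1+1+1=4
q^27  k|27↦f(k): 1:1 3:1 9:1 27:1  a_27=4
[q^28] f(28)=1,f(14)=1,f(7)=1,f(4)=1,f(2)=1,f(1)=1 ⇒ 6
[q^29] f(29)=1,f(1)=1 ⇒ 2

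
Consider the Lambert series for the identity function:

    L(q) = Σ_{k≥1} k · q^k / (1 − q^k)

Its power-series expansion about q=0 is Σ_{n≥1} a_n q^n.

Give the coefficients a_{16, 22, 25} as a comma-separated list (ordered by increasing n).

d|16:{1,2,4,8,16}  Σf=1+2+4+8+16=31
[q^22] f(22)=22,f(11)=11,f(2)=2,f(1)=1 ⇒ 36
q^25  k|25↦f(k): 25:25 5:5 1:1  a_25=31

31, 36, 31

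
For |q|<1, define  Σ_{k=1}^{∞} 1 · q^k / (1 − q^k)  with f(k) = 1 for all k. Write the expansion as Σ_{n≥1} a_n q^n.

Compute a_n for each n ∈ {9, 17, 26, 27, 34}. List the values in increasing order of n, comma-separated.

d|9:{9,3,1}  Σf=1+1+1=3
d|17:{1,17}  Σf=1+1=2
q^26  k|26↦f(k): 26:1 13:1 2:1 1:1  a_26=4
q^27  k|27↦f(k): 1:1 3:1 9:1 27:1  a_27=4
n=34: 1·34 2·17 17·2 34·1  f→[1+1+1+1]=4

3, 2, 4, 4, 4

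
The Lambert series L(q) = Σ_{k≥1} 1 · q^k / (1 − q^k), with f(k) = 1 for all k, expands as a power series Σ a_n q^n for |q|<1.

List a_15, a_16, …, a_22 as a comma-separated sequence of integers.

4, 5, 2, 6, 2, 6, 4, 4

n=15: 1·15 3·5 5·3 15·1  f→[1+1+1+1]=4
d|16:{16,8,4,2,1}  Σf=1+1+1+1+1=5
q^17  k|17↦f(k): 17:1 1:1  a_17=2
q^18  k|18↦f(k): 1:1 2:1 3:1 6:1 9:1 18:1  a_18=6
n=19: 1·19 19·1  f→[1+1]=2
d|20:{20,10,5,4,2,1}  Σf=1+1+1+1+1+1=6
d|21:{1,3,7,21}  Σf=1+1+1+1=4
d|22:{22,11,2,1}  Σf=1+1+1+1=4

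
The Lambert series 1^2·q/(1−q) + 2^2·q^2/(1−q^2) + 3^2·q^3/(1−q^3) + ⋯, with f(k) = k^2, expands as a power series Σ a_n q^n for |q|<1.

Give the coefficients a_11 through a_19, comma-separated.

[q^11] f(11)=121,f(1)=1 ⇒ 122
n=12: 1·12 2·6 3·4 4·3 6·2 12·1  f→[1+4+9+16+36+144]=210
n=13: 1·13 13·1  f→[1+169]=170
n=14: 14·1 7·2 2·7 1·14  f→[196+49+4+1]=250
[q^15] f(1)=1,f(3)=9,f(5)=25,f(15)=225 ⇒ 260
d|16:{1,2,4,8,16}  Σf=1+4+16+64+256=341
q^17  k|17↦f(k): 17:289 1:1  a_17=290
n=18: 18·1 9·2 6·3 3·6 2·9 1·18  f→[324+81+36+9+4+1]=455
n=19: 19·1 1·19  f→[361+1]=362

122, 210, 170, 250, 260, 341, 290, 455, 362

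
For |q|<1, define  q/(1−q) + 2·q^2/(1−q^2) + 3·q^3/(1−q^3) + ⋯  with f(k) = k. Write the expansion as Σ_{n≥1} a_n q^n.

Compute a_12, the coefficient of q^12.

[q^12] f(12)=12,f(6)=6,f(4)=4,f(3)=3,f(2)=2,f(1)=1 ⇒ 28

a_12 = 28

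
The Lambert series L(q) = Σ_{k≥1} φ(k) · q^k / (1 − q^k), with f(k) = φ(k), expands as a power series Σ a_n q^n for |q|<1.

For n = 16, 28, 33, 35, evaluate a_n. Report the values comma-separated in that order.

[q^16] φ(16)=8,φ(8)=4,φ(4)=2,φ(2)=1,φ(1)=1 ⇒ 16
q^28  k|28↦φ(k): 1:1 2:1 4:2 7:6 14:6 28:12  a_28=28
[q^33] φ(33)=20,φ(11)=10,φ(3)=2,φ(1)=1 ⇒ 33
q^35  k|35↦φ(k): 1:1 5:4 7:6 35:24  a_35=35

16, 28, 33, 35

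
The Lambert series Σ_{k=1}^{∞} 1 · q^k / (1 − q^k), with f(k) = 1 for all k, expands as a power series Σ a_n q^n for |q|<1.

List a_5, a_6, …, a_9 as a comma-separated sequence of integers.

d|5:{1,5}  Σf=1+1=2
n=6: 6·1 3·2 2·3 1·6  f→[1+1+1+1]=4
n=7: 7·1 1·7  f→[1+1]=2
n=8: 8·1 4·2 2·4 1·8  f→[1+1+1+1]=4
n=9: 1·9 3·3 9·1  f→[1+1+1]=3

2, 4, 2, 4, 3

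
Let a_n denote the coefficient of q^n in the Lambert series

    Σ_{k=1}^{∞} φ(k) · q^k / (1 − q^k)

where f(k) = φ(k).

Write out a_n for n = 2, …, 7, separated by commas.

[q^2] φ(1)=1,φ(2)=1 ⇒ 2
[q^3] φ(1)=1,φ(3)=2 ⇒ 3
d|4:{1,2,4}  Σφ=1+1+2=4
d|5:{1,5}  Σφ=1+4=5
[q^6] φ(1)=1,φ(2)=1,φ(3)=2,φ(6)=2 ⇒ 6
q^7  k|7↦φ(k): 1:1 7:6  a_7=7

2, 3, 4, 5, 6, 7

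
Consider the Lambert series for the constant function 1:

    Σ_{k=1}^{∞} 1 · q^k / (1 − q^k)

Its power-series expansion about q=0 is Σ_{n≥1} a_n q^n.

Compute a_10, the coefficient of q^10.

a_10 = 4

q^10  k|10↦f(k): 10:1 5:1 2:1 1:1  a_10=4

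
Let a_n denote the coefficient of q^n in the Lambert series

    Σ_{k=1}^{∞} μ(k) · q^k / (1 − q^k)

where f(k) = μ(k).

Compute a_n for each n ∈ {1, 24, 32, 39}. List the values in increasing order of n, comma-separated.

n=1: 1·1  μ→[1]=1
d|24:{24,12,8,6,4,3,2,1}  Σμ=0+0+0+1+0+(-1)+(-1)+1=0
n=32: 32·1 16·2 8·4 4·8 2·16 1·32  μ→[0+0+0+0+(-1)+1]=0
[q^39] μ(39)=1,μ(13)=-1,μ(3)=-1,μ(1)=1 ⇒ 0

1, 0, 0, 0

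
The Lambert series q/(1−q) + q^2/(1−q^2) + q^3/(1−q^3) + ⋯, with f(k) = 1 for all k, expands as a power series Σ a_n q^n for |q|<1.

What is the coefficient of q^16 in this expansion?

n=16: 1·16 2·8 4·4 8·2 16·1  f→[1+1+1+1+1]=5

a_16 = 5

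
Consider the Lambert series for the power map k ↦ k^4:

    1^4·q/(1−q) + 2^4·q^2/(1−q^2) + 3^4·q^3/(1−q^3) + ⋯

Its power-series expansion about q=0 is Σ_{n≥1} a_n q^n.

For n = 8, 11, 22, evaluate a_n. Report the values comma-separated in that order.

4369, 14642, 248914

q^8  k|8↦f(k): 8:4096 4:256 2:16 1:1  a_8=4369
[q^11] f(11)=14641,f(1)=1 ⇒ 14642
n=22: 1·22 2·11 11·2 22·1  f→[1+16+14641+234256]=248914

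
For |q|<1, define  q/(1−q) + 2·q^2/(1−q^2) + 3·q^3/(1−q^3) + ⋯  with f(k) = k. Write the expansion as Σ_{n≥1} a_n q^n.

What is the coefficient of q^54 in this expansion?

d|54:{54,27,18,9,6,3,2,1}  Σf=54+27+18+9+6+3+2+1=120

a_54 = 120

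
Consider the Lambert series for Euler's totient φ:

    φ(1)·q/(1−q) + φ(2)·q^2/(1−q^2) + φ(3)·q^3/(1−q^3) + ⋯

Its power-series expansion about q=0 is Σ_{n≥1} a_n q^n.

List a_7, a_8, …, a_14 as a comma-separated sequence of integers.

[q^7] φ(7)=6,φ(1)=1 ⇒ 7
[q^8] φ(8)=4,φ(4)=2,φ(2)=1,φ(1)=1 ⇒ 8
[q^9] φ(1)=1,φ(3)=2,φ(9)=6 ⇒ 9
d|10:{10,5,2,1}  Σφ=4+4+1+1=10
d|11:{11,1}  Σφ=10+1=11
q^12  k|12↦φ(k): 12:4 6:2 4:2 3:2 2:1 1:1  a_12=12
d|13:{1,13}  Σφ=1+12=13
q^14  k|14↦φ(k): 14:6 7:6 2:1 1:1  a_14=14

7, 8, 9, 10, 11, 12, 13, 14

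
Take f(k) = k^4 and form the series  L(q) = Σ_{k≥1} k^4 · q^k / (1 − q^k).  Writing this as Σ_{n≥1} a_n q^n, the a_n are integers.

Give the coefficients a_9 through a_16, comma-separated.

6643, 10642, 14642, 22386, 28562, 40834, 51332, 69905

d|9:{9,3,1}  Σf=6561+81+1=6643
q^10  k|10↦f(k): 1:1 2:16 5:625 10:10000  a_10=10642
q^11  k|11↦f(k): 11:14641 1:1  a_11=14642
d|12:{1,2,3,4,6,12}  Σf=1+16+81+256+1296+20736=22386
d|13:{13,1}  Σf=28561+1=28562
d|14:{1,2,7,14}  Σf=1+16+2401+38416=40834
d|15:{15,5,3,1}  Σf=50625+625+81+1=51332
q^16  k|16↦f(k): 1:1 2:16 4:256 8:4096 16:65536  a_16=69905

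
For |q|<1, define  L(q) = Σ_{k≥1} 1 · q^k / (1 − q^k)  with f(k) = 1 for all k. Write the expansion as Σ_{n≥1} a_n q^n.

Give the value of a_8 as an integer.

[q^8] f(8)=1,f(4)=1,f(2)=1,f(1)=1 ⇒ 4

a_8 = 4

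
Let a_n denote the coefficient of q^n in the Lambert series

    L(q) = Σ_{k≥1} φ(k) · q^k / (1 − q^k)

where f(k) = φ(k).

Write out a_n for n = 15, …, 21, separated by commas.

[q^15] φ(15)=8,φ(5)=4,φ(3)=2,φ(1)=1 ⇒ 15
[q^16] φ(1)=1,φ(2)=1,φ(4)=2,φ(8)=4,φ(16)=8 ⇒ 16
q^17  k|17↦φ(k): 17:16 1:1  a_17=17
q^18  k|18↦φ(k): 18:6 9:6 6:2 3:2 2:1 1:1  a_18=18
n=19: 19·1 1·19  φ→[18+1]=19
[q^20] φ(1)=1,φ(2)=1,φ(4)=2,φ(5)=4,φ(10)=4,φ(20)=8 ⇒ 20
n=21: 1·21 3·7 7·3 21·1  φ→[1+2+6+12]=21

15, 16, 17, 18, 19, 20, 21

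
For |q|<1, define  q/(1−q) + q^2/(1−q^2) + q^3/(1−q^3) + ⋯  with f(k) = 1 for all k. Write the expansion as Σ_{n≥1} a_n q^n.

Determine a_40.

a_40 = 8

d|40:{1,2,4,5,8,10,20,40}  Σf=1+1+1+1+1+1+1+1=8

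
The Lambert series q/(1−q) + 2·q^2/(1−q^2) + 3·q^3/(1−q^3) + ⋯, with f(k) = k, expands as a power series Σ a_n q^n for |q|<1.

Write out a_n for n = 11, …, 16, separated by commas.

[q^11] f(11)=11,f(1)=1 ⇒ 12
n=12: 1·12 2·6 3·4 4·3 6·2 12·1  f→[1+2+3+4+6+12]=28
n=13: 13·1 1·13  f→[13+1]=14
[q^14] f(14)=14,f(7)=7,f(2)=2,f(1)=1 ⇒ 24
q^15  k|15↦f(k): 1:1 3:3 5:5 15:15  a_15=24
n=16: 1·16 2·8 4·4 8·2 16·1  f→[1+2+4+8+16]=31

12, 28, 14, 24, 24, 31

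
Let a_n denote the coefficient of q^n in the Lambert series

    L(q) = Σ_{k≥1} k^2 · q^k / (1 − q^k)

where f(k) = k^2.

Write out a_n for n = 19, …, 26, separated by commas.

q^19  k|19↦f(k): 1:1 19:361  a_19=362
n=20: 1·20 2·10 4·5 5·4 10·2 20·1  f→[1+4+16+25+100+400]=546
[q^21] f(21)=441,f(7)=49,f(3)=9,f(1)=1 ⇒ 500
d|22:{22,11,2,1}  Σf=484+121+4+1=610
q^23  k|23↦f(k): 23:529 1:1  a_23=530
n=24: 1·24 2·12 3·8 4·6 6·4 8·3 12·2 24·1  f→[1+4+9+16+36+64+144+576]=850
d|25:{25,5,1}  Σf=625+25+1=651
d|26:{1,2,13,26}  Σf=1+4+169+676=850

362, 546, 500, 610, 530, 850, 651, 850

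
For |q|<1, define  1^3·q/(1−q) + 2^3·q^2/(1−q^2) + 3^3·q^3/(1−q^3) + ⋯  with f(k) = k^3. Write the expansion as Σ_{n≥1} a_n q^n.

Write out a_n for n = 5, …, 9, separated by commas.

126, 252, 344, 585, 757

q^5  k|5↦f(k): 1:1 5:125  a_5=126
n=6: 6·1 3·2 2·3 1·6  f→[216+27+8+1]=252
[q^7] f(7)=343,f(1)=1 ⇒ 344
d|8:{1,2,4,8}  Σf=1+8+64+512=585
n=9: 1·9 3·3 9·1  f→[1+27+729]=757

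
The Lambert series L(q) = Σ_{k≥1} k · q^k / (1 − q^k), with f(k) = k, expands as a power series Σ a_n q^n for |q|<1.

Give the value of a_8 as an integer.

n=8: 8·1 4·2 2·4 1·8  f→[8+4+2+1]=15

a_8 = 15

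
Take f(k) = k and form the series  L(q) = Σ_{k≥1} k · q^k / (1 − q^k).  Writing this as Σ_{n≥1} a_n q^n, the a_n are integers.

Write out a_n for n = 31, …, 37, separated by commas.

32, 63, 48, 54, 48, 91, 38

n=31: 1·31 31·1  f→[1+31]=32
q^32  k|32↦f(k): 32:32 16:16 8:8 4:4 2:2 1:1  a_32=63
[q^33] f(1)=1,f(3)=3,f(11)=11,f(33)=33 ⇒ 48
q^34  k|34↦f(k): 1:1 2:2 17:17 34:34  a_34=54
q^35  k|35↦f(k): 1:1 5:5 7:7 35:35  a_35=48
n=36: 1·36 2·18 3·12 4·9 6·6 9·4 12·3 18·2 36·1  f→[1+2+3+4+6+9+12+18+36]=91
n=37: 37·1 1·37  f→[37+1]=38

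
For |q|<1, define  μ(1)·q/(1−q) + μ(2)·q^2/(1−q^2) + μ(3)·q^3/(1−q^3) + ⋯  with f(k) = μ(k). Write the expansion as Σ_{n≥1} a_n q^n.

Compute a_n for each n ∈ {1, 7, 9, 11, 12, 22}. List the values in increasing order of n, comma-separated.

n=1: 1·1  μ→[1]=1
d|7:{1,7}  Σμ=1+(-1)=0
n=9: 9·1 3·3 1·9  μ→[0+(-1)+1]=0
[q^11] μ(11)=-1,μ(1)=1 ⇒ 0
d|12:{12,6,4,3,2,1}  Σμ=0+1+0+(-1)+(-1)+1=0
n=22: 1·22 2·11 11·2 22·1  μ→[1+(-1)+(-1)+1]=0

1, 0, 0, 0, 0, 0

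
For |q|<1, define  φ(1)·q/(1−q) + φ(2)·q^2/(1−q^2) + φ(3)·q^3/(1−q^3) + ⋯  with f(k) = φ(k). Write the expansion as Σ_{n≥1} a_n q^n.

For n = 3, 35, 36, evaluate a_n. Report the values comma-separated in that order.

n=3: 3·1 1·3  φ→[2+1]=3
q^35  k|35↦φ(k): 35:24 7:6 5:4 1:1  a_35=35
q^36  k|36↦φ(k): 36:12 18:6 12:4 9:6 6:2 4:2 3:2 2:1 1:1  a_36=36

3, 35, 36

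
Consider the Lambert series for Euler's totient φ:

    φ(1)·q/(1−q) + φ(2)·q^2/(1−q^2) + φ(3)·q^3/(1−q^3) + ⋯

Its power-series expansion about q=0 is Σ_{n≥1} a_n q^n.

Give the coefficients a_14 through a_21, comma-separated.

q^14  k|14↦φ(k): 1:1 2:1 7:6 14:6  a_14=14
d|15:{15,5,3,1}  Σφ=8+4+2+1=15
d|16:{1,2,4,8,16}  Σφ=1+1+2+4+8=16
q^17  k|17↦φ(k): 17:16 1:1  a_17=17
[q^18] φ(18)=6,φ(9)=6,φ(6)=2,φ(3)=2,φ(2)=1,φ(1)=1 ⇒ 18
d|19:{1,19}  Σφ=1+18=19
q^20  k|20↦φ(k): 1:1 2:1 4:2 5:4 10:4 20:8  a_20=20
d|21:{1,3,7,21}  Σφ=1+2+6+12=21

14, 15, 16, 17, 18, 19, 20, 21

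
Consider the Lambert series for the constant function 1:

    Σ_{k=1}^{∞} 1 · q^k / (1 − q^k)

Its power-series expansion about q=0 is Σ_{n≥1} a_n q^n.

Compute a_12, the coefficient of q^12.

a_12 = 6

q^12  k|12↦f(k): 1:1 2:1 3:1 4:1 6:1 12:1  a_12=6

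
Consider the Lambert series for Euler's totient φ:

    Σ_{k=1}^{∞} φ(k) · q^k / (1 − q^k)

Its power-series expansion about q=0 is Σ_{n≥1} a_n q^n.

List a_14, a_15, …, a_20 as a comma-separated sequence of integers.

n=14: 1·14 2·7 7·2 14·1  φ→[1+1+6+6]=14
n=15: 15·1 5·3 3·5 1·15  φ→[8+4+2+1]=15
n=16: 1·16 2·8 4·4 8·2 16·1  φ→[1+1+2+4+8]=16
n=17: 1·17 17·1  φ→[1+16]=17
[q^18] φ(18)=6,φ(9)=6,φ(6)=2,φ(3)=2,φ(2)=1,φ(1)=1 ⇒ 18
d|19:{1,19}  Σφ=1+18=19
n=20: 1·20 2·10 4·5 5·4 10·2 20·1  φ→[1+1+2+4+4+8]=20

14, 15, 16, 17, 18, 19, 20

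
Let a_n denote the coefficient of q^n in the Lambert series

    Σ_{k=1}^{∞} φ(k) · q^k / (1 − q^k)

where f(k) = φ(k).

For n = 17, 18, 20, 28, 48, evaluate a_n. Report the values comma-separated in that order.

[q^17] φ(1)=1,φ(17)=16 ⇒ 17
d|18:{18,9,6,3,2,1}  Σφ=6+6+2+2+1+1=18
n=20: 20·1 10·2 5·4 4·5 2·10 1·20  φ→[8+4+4+2+1+1]=20
d|28:{28,14,7,4,2,1}  Σφ=12+6+6+2+1+1=28
n=48: 1·48 2·24 3·16 4·12 6·8 8·6 12·4 16·3 24·2 48·1  φ→[1+1+2+2+2+4+4+8+8+16]=48

17, 18, 20, 28, 48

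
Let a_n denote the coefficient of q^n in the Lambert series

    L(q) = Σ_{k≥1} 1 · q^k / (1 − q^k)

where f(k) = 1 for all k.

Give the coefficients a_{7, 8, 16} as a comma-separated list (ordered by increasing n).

n=7: 1·7 7·1  f→[1+1]=2
n=8: 1·8 2·4 4·2 8·1  f→[1+1+1+1]=4
d|16:{16,8,4,2,1}  Σf=1+1+1+1+1=5

2, 4, 5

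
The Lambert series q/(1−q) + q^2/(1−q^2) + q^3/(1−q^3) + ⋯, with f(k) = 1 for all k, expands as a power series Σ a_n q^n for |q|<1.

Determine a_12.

d|12:{12,6,4,3,2,1}  Σf=1+1+1+1+1+1=6

a_12 = 6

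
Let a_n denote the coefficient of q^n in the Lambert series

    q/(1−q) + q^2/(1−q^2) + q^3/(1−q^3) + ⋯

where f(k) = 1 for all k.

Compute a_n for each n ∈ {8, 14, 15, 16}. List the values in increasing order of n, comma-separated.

4, 4, 4, 5

n=8: 8·1 4·2 2·4 1·8  f→[1+1+1+1]=4
q^14  k|14↦f(k): 14:1 7:1 2:1 1:1  a_14=4
n=15: 1·15 3·5 5·3 15·1  f→[1+1+1+1]=4
d|16:{1,2,4,8,16}  Σf=1+1+1+1+1=5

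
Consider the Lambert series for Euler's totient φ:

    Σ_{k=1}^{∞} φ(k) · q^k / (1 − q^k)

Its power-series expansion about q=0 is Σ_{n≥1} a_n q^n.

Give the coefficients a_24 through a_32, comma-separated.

[q^24] φ(24)=8,φ(12)=4,φ(8)=4,φ(6)=2,φ(4)=2,φ(3)=2,φ(2)=1,φ(1)=1 ⇒ 24
[q^25] φ(1)=1,φ(5)=4,φ(25)=20 ⇒ 25
[q^26] φ(26)=12,φ(13)=12,φ(2)=1,φ(1)=1 ⇒ 26
q^27  k|27↦φ(k): 1:1 3:2 9:6 27:18  a_27=27
[q^28] φ(28)=12,φ(14)=6,φ(7)=6,φ(4)=2,φ(2)=1,φ(1)=1 ⇒ 28
n=29: 29·1 1·29  φ→[28+1]=29
n=30: 30·1 15·2 10·3 6·5 5·6 3·10 2·15 1·30  φ→[8+8+4+2+4+2+1+1]=30
q^31  k|31↦φ(k): 1:1 31:30  a_31=31
d|32:{1,2,4,8,16,32}  Σφ=1+1+2+4+8+16=32

24, 25, 26, 27, 28, 29, 30, 31, 32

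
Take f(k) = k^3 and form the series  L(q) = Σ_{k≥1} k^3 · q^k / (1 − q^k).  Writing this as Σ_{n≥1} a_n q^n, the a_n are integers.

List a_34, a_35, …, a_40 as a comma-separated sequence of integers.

q^34  k|34↦f(k): 1:1 2:8 17:4913 34:39304  a_34=44226
q^35  k|35↦f(k): 1:1 5:125 7:343 35:42875  a_35=43344
[q^36] f(36)=46656,f(18)=5832,f(12)=1728,f(9)=729,f(6)=216,f(4)=64,f(3)=27,f(2)=8,f(1)=1 ⇒ 55261
n=37: 37·1 1·37  f→[50653+1]=50654
d|38:{38,19,2,1}  Σf=54872+6859+8+1=61740
n=39: 39·1 13·3 3·13 1·39  f→[59319+2197+27+1]=61544
d|40:{40,20,10,8,5,4,2,1}  Σf=64000+8000+1000+512+125+64+8+1=73710

44226, 43344, 55261, 50654, 61740, 61544, 73710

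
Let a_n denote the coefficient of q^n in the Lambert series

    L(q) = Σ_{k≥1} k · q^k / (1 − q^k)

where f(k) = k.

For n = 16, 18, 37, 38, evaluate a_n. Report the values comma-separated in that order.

n=16: 16·1 8·2 4·4 2·8 1·16  f→[16+8+4+2+1]=31
n=18: 1·18 2·9 3·6 6·3 9·2 18·1  f→[1+2+3+6+9+18]=39
[q^37] f(37)=37,f(1)=1 ⇒ 38
q^38  k|38↦f(k): 38:38 19:19 2:2 1:1  a_38=60

31, 39, 38, 60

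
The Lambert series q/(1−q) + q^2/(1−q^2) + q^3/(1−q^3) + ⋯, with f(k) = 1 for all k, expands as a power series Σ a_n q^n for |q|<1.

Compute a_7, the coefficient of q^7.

a_7 = 2

n=7: 7·1 1·7  f→[1+1]=2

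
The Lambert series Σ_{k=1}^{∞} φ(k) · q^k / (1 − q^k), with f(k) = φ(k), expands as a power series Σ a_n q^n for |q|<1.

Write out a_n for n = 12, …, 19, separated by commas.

n=12: 12·1 6·2 4·3 3·4 2·6 1·12  φ→[4+2+2+2+1+1]=12
[q^13] φ(13)=12,φ(1)=1 ⇒ 13
n=14: 14·1 7·2 2·7 1·14  φ→[6+6+1+1]=14
q^15  k|15↦φ(k): 15:8 5:4 3:2 1:1  a_15=15
[q^16] φ(1)=1,φ(2)=1,φ(4)=2,φ(8)=4,φ(16)=8 ⇒ 16
d|17:{17,1}  Σφ=16+1=17
n=18: 1·18 2·9 3·6 6·3 9·2 18·1  φ→[1+1+2+2+6+6]=18
d|19:{19,1}  Σφ=18+1=19

12, 13, 14, 15, 16, 17, 18, 19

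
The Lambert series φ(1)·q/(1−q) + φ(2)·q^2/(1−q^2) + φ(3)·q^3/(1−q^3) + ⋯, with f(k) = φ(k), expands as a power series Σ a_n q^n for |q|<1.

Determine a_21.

n=21: 21·1 7·3 3·7 1·21  φ→[12+6+2+1]=21

a_21 = 21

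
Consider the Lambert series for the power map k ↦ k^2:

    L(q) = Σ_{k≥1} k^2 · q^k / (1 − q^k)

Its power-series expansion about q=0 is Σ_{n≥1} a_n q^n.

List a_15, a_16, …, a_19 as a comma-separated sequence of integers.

n=15: 15·1 5·3 3·5 1·15  f→[225+25+9+1]=260
n=16: 1·16 2·8 4·4 8·2 16·1  f→[1+4+16+64+256]=341
d|17:{1,17}  Σf=1+289=290
d|18:{1,2,3,6,9,18}  Σf=1+4+9+36+81+324=455
d|19:{19,1}  Σf=361+1=362

260, 341, 290, 455, 362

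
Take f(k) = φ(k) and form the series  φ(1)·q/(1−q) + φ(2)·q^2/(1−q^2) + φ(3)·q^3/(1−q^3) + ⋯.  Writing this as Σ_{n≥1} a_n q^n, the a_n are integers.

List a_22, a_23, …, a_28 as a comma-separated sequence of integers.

q^22  k|22↦φ(k): 1:1 2:1 11:10 22:10  a_22=22
n=23: 1·23 23·1  φ→[1+22]=23
d|24:{24,12,8,6,4,3,2,1}  Σφ=8+4+4+2+2+2+1+1=24
q^25  k|25↦φ(k): 25:20 5:4 1:1  a_25=25
n=26: 1·26 2·13 13·2 26·1  φ→[1+1+12+12]=26
n=27: 1·27 3·9 9·3 27·1  φ→[1+2+6+18]=27
n=28: 1·28 2·14 4·7 7·4 14·2 28·1  φ→[1+1+2+6+6+12]=28

22, 23, 24, 25, 26, 27, 28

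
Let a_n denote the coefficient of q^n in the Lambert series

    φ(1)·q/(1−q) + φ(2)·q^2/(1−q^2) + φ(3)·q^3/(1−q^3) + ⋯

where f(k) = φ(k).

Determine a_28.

q^28  k|28↦φ(k): 28:12 14:6 7:6 4:2 2:1 1:1  a_28=28

a_28 = 28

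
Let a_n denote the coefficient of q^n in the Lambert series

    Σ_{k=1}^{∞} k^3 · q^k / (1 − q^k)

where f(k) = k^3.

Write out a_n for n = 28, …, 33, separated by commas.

25112, 24390, 31752, 29792, 37449, 37296

n=28: 28·1 14·2 7·4 4·7 2·14 1·28  f→[21952+2744+343+64+8+1]=25112
d|29:{1,29}  Σf=1+24389=24390
[q^30] f(30)=27000,f(15)=3375,f(10)=1000,f(6)=216,f(5)=125,f(3)=27,f(2)=8,f(1)=1 ⇒ 31752
[q^31] f(31)=29791,f(1)=1 ⇒ 29792
[q^32] f(32)=32768,f(16)=4096,f(8)=512,f(4)=64,f(2)=8,f(1)=1 ⇒ 37449
q^33  k|33↦f(k): 1:1 3:27 11:1331 33:35937  a_33=37296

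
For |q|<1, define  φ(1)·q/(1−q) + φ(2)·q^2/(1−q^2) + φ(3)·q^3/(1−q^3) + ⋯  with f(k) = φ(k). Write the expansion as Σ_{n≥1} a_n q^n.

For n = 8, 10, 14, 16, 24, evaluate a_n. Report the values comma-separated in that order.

d|8:{1,2,4,8}  Σφ=1+1+2+4=8
d|10:{10,5,2,1}  Σφ=4+4+1+1=10
d|14:{14,7,2,1}  Σφ=6+6+1+1=14
[q^16] φ(16)=8,φ(8)=4,φ(4)=2,φ(2)=1,φ(1)=1 ⇒ 16
n=24: 1·24 2·12 3·8 4·6 6·4 8·3 12·2 24·1  φ→[1+1+2+2+2+4+4+8]=24

8, 10, 14, 16, 24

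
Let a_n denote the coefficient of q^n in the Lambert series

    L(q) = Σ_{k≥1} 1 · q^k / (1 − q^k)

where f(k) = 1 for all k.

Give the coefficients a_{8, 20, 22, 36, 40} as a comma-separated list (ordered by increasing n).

d|8:{8,4,2,1}  Σf=1+1+1+1=4
d|20:{20,10,5,4,2,1}  Σf=1+1+1+1+1+1=6
[q^22] f(1)=1,f(2)=1,f(11)=1,f(22)=1 ⇒ 4
d|36:{36,18,12,9,6,4,3,2,1}  Σf=1+1+1+1+1+1+1+1+1=9
n=40: 40·1 20·2 10·4 8·5 5·8 4·10 2·20 1·40  f→[1+1+1+1+1+1+1+1]=8

4, 6, 4, 9, 8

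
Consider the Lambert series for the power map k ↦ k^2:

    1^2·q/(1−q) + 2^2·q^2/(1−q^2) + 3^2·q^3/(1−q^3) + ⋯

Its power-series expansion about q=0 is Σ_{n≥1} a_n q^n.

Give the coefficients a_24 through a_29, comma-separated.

q^24  k|24↦f(k): 24:576 12:144 8:64 6:36 4:16 3:9 2:4 1:1  a_24=850
[q^25] f(25)=625,f(5)=25,f(1)=1 ⇒ 651
q^26  k|26↦f(k): 26:676 13:169 2:4 1:1  a_26=850
q^27  k|27↦f(k): 27:729 9:81 3:9 1:1  a_27=820
d|28:{1,2,4,7,14,28}  Σf=1+4+16+49+196+784=1050
q^29  k|29↦f(k): 29:841 1:1  a_29=842

850, 651, 850, 820, 1050, 842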